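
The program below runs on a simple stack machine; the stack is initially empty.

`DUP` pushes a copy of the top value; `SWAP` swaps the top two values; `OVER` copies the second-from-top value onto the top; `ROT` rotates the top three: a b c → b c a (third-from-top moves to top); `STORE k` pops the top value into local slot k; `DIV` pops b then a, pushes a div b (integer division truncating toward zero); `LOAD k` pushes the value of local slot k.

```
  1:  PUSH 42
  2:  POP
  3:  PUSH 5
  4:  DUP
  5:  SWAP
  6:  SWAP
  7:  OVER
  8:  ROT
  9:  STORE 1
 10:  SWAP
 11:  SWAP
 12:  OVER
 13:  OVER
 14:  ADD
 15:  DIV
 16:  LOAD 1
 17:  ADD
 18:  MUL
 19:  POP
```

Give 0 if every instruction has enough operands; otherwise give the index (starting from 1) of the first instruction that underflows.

0

PUSH 42 -> [42]
POP     -> []
PUSH 5  -> [5]
DUP     -> [5, 5]
SWAP    -> [5, 5]
SWAP    -> [5, 5]
OVER    -> [5, 5, 5]
ROT     -> [5, 5, 5]
STORE 1 -> [5, 5]
SWAP    -> [5, 5]
SWAP    -> [5, 5]
OVER    -> [5, 5, 5]
OVER    -> [5, 5, 5, 5]
ADD     -> [5, 5, 10]
DIV     -> [5, 0]
LOAD 1  -> [5, 0, 5]
ADD     -> [5, 5]
MUL     -> [25]
POP     -> []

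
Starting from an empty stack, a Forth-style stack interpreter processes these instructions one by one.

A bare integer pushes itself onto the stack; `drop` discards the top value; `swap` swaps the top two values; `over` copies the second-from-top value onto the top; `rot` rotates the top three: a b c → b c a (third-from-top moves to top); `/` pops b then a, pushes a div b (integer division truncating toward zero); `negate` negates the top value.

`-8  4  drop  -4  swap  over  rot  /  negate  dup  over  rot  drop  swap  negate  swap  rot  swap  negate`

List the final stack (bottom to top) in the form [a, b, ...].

[1, -8, 1]

-8      -8
4       -8 4
drop    -8
-4      -8 -4
swap    -4 -8
over    -4 -8 -4
rot     -8 -4 -4
/       -8 1
negate  -8 -1
dup     -8 -1 -1
over    -8 -1 -1 -1
rot     -8 -1 -1 -1
drop    -8 -1 -1
swap    -8 -1 -1
negate  -8 -1 1
swap    -8 1 -1
rot     1 -1 -8
swap    1 -8 -1
negate  1 -8 1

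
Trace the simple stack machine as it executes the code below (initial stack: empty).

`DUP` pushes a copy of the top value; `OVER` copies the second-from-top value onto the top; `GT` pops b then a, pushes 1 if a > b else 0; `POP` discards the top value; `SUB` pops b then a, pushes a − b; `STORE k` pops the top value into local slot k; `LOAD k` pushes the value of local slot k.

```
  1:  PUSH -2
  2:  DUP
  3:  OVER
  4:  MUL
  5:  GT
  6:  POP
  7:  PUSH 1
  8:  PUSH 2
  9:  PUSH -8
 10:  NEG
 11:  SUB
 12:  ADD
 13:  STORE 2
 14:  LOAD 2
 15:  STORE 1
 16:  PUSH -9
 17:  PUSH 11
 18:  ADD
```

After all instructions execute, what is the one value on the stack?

2

PUSH -2 -> [-2]
DUP     -> [-2, -2]
OVER    -> [-2, -2, -2]
MUL     -> [-2, 4]
GT      -> [0]
POP     -> []
PUSH 1  -> [1]
PUSH 2  -> [1, 2]
PUSH -8 -> [1, 2, -8]
NEG     -> [1, 2, 8]
SUB     -> [1, -6]
ADD     -> [-5]
STORE 2 -> []
LOAD 2  -> [-5]
STORE 1 -> []
PUSH -9 -> [-9]
PUSH 11 -> [-9, 11]
ADD     -> [2]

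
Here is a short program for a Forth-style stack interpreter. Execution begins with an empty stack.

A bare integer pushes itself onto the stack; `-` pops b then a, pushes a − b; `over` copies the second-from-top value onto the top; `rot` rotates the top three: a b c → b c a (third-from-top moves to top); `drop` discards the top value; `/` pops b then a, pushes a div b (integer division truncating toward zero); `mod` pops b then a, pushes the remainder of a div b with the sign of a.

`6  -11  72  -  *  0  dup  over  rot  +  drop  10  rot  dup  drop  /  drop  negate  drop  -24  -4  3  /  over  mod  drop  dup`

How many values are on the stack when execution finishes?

2

6      → [6]
-11    → [6, -11]
72     → [6, -11, 72]
-      → [6, -83]
*      → [-498]
0      → [-498, 0]
dup    → [-498, 0, 0]
over   → [-498, 0, 0, 0]
rot    → [-498, 0, 0, 0]
+      → [-498, 0, 0]
drop   → [-498, 0]
10     → [-498, 0, 10]
rot    → [0, 10, -498]
dup    → [0, 10, -498, -498]
drop   → [0, 10, -498]
/      → [0, 0]
drop   → [0]
negate → [0]
drop   → []
-24    → [-24]
-4     → [-24, -4]
3      → [-24, -4, 3]
/      → [-24, -1]
over   → [-24, -1, -24]
mod    → [-24, -1]
drop   → [-24]
dup    → [-24, -24]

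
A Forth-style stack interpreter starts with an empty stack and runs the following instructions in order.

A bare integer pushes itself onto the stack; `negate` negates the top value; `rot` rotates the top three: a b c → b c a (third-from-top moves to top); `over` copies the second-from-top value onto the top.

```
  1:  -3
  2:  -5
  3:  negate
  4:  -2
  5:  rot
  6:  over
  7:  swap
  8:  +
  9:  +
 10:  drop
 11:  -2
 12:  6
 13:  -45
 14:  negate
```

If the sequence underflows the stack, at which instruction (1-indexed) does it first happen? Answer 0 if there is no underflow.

0

-3     -> [-3]
-5     -> [-3, -5]
negate -> [-3, 5]
-2     -> [-3, 5, -2]
rot    -> [5, -2, -3]
over   -> [5, -2, -3, -2]
swap   -> [5, -2, -2, -3]
+      -> [5, -2, -5]
+      -> [5, -7]
drop   -> [5]
-2     -> [5, -2]
6      -> [5, -2, 6]
-45    -> [5, -2, 6, -45]
negate -> [5, -2, 6, 45]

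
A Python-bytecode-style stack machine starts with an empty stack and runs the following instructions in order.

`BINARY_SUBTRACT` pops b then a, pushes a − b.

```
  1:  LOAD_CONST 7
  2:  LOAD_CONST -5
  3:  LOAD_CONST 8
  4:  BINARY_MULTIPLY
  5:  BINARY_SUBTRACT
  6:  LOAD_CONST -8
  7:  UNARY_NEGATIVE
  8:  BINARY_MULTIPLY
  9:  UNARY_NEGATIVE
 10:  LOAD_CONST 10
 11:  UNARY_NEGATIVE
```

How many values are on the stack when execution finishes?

LOAD_CONST 7    : [7]
LOAD_CONST -5   : [7, -5]
LOAD_CONST 8    : [7, -5, 8]
BINARY_MULTIPLY : [7, -40]
BINARY_SUBTRACT : [47]
LOAD_CONST -8   : [47, -8]
UNARY_NEGATIVE  : [47, 8]
BINARY_MULTIPLY : [376]
UNARY_NEGATIVE  : [-376]
LOAD_CONST 10   : [-376, 10]
UNARY_NEGATIVE  : [-376, -10]

2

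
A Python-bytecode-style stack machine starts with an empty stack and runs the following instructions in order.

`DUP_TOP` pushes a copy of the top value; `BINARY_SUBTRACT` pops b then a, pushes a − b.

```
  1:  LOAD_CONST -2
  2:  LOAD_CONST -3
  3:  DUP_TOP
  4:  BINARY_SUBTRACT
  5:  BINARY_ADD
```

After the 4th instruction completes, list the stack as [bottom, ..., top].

[-2, 0]

LOAD_CONST -2    -2
LOAD_CONST -3    -2 -3
DUP_TOP          -2 -3 -3
BINARY_SUBTRACT  -2 0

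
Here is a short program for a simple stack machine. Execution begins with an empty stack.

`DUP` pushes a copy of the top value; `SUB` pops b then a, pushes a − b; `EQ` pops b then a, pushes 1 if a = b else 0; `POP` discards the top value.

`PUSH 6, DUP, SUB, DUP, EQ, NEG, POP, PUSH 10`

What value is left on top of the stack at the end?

PUSH 6  : 6
DUP     : 6 6
SUB     : 0
DUP     : 0 0
EQ      : 1
NEG     : -1
POP     : (empty)
PUSH 10 : 10

10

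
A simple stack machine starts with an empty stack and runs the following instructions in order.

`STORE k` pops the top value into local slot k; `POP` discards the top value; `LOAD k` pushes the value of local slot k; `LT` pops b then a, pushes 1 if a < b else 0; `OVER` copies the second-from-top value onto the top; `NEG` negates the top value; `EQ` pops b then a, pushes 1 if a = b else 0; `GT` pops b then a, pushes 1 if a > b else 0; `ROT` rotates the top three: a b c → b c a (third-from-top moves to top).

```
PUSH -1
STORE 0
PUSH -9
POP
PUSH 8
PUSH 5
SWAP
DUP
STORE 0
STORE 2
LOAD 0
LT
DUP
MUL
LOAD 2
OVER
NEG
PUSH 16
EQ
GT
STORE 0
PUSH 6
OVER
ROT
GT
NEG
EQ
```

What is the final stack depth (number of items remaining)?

PUSH -1  -1
STORE 0  (empty)
PUSH -9  -9
POP      (empty)
PUSH 8   8
PUSH 5   8 5
SWAP     5 8
DUP      5 8 8
STORE 0  5 8
STORE 2  5
LOAD 0   5 8
LT       1
DUP      1 1
MUL      1
LOAD 2   1 8
OVER     1 8 1
NEG      1 8 -1
PUSH 16  1 8 -1 16
EQ       1 8 0
GT       1 1
STORE 0  1
PUSH 6   1 6
OVER     1 6 1
ROT      6 1 1
GT       6 0
NEG      6 0
EQ       0

1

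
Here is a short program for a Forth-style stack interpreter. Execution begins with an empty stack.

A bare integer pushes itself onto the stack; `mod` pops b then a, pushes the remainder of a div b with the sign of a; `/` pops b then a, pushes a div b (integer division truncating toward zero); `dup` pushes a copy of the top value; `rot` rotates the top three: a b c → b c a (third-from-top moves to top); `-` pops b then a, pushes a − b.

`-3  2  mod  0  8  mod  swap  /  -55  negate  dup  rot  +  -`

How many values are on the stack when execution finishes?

-3     : [-3]
2      : [-3, 2]
mod    : [-1]
0      : [-1, 0]
8      : [-1, 0, 8]
mod    : [-1, 0]
swap   : [0, -1]
/      : [0]
-55    : [0, -55]
negate : [0, 55]
dup    : [0, 55, 55]
rot    : [55, 55, 0]
+      : [55, 55]
-      : [0]

1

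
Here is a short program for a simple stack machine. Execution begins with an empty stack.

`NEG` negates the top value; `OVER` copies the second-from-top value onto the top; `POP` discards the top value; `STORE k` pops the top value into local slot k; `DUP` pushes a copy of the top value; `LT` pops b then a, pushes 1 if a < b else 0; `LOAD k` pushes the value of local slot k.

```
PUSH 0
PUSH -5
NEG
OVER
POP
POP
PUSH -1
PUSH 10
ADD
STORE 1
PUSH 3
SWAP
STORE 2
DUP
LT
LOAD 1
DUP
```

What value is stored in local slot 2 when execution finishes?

0

PUSH 0  → [0]
PUSH -5 → [0, -5]
NEG     → [0, 5]
OVER    → [0, 5, 0]
POP     → [0, 5]
POP     → [0]
PUSH -1 → [0, -1]
PUSH 10 → [0, -1, 10]
ADD     → [0, 9]
STORE 1 → [0]
PUSH 3  → [0, 3]
SWAP    → [3, 0]
STORE 2 → [3]
DUP     → [3, 3]
LT      → [0]
LOAD 1  → [0, 9]
DUP     → [0, 9, 9]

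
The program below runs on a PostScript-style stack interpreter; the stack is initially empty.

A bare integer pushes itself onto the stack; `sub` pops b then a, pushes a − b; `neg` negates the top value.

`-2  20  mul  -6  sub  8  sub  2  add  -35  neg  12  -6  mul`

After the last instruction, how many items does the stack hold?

3

-2  -> -2
20  -> -2 20
mul -> -40
-6  -> -40 -6
sub -> -34
8   -> -34 8
sub -> -42
2   -> -42 2
add -> -40
-35 -> -40 -35
neg -> -40 35
12  -> -40 35 12
-6  -> -40 35 12 -6
mul -> -40 35 -72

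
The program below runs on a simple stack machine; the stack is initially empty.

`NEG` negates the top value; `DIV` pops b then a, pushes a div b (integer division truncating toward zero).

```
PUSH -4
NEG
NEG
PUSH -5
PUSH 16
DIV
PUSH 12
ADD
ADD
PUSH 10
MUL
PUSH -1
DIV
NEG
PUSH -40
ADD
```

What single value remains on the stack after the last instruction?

PUSH -4  → -4
NEG      → 4
NEG      → -4
PUSH -5  → -4 -5
PUSH 16  → -4 -5 16
DIV      → -4 0
PUSH 12  → -4 0 12
ADD      → -4 12
ADD      → 8
PUSH 10  → 8 10
MUL      → 80
PUSH -1  → 80 -1
DIV      → -80
NEG      → 80
PUSH -40 → 80 -40
ADD      → 40

40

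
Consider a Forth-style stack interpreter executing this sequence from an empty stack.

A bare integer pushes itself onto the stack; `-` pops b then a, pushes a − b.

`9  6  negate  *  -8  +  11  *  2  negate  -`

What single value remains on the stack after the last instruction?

-680

9      : 9
6      : 9 6
negate : 9 -6
*      : -54
-8     : -54 -8
+      : -62
11     : -62 11
*      : -682
2      : -682 2
negate : -682 -2
-      : -680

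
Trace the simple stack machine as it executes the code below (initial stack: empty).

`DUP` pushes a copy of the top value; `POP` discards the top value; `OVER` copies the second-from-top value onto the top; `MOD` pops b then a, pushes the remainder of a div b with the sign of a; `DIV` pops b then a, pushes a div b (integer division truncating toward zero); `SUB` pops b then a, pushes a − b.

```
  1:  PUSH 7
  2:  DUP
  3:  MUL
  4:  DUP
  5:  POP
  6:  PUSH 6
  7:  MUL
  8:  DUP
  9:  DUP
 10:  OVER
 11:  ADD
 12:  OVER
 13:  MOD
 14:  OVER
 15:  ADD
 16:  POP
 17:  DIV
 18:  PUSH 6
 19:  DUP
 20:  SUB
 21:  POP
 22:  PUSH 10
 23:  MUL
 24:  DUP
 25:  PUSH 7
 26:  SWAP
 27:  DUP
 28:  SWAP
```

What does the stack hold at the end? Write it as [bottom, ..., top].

PUSH 7  -> 7
DUP     -> 7 7
MUL     -> 49
DUP     -> 49 49
POP     -> 49
PUSH 6  -> 49 6
MUL     -> 294
DUP     -> 294 294
DUP     -> 294 294 294
OVER    -> 294 294 294 294
ADD     -> 294 294 588
OVER    -> 294 294 588 294
MOD     -> 294 294 0
OVER    -> 294 294 0 294
ADD     -> 294 294 294
POP     -> 294 294
DIV     -> 1
PUSH 6  -> 1 6
DUP     -> 1 6 6
SUB     -> 1 0
POP     -> 1
PUSH 10 -> 1 10
MUL     -> 10
DUP     -> 10 10
PUSH 7  -> 10 10 7
SWAP    -> 10 7 10
DUP     -> 10 7 10 10
SWAP    -> 10 7 10 10

[10, 7, 10, 10]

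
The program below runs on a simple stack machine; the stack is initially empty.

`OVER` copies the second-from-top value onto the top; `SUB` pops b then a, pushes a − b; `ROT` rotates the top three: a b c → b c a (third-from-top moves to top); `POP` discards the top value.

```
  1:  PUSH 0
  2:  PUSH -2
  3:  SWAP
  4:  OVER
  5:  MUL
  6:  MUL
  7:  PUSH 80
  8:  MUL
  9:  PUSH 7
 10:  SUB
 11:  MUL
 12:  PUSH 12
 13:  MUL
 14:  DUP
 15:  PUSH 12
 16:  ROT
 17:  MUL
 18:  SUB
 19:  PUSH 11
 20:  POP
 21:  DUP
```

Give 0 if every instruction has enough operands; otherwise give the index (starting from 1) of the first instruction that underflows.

11

PUSH 0  : [0]
PUSH -2 : [0, -2]
SWAP    : [-2, 0]
OVER    : [-2, 0, -2]
MUL     : [-2, 0]
MUL     : [0]
PUSH 80 : [0, 80]
MUL     : [0]
PUSH 7  : [0, 7]
SUB     : [-7]
MUL  — needs 2 operands, stack has 1 → underflow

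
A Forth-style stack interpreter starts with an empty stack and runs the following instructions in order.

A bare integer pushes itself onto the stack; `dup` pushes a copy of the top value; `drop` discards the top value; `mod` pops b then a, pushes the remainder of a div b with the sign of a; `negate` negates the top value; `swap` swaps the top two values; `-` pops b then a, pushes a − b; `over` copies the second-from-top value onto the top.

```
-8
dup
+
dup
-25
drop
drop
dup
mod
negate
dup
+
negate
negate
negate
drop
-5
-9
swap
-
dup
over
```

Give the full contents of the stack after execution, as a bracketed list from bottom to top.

-8     → [-8]
dup    → [-8, -8]
+      → [-16]
dup    → [-16, -16]
-25    → [-16, -16, -25]
drop   → [-16, -16]
drop   → [-16]
dup    → [-16, -16]
mod    → [0]
negate → [0]
dup    → [0, 0]
+      → [0]
negate → [0]
negate → [0]
negate → [0]
drop   → []
-5     → [-5]
-9     → [-5, -9]
swap   → [-9, -5]
-      → [-4]
dup    → [-4, -4]
over   → [-4, -4, -4]

[-4, -4, -4]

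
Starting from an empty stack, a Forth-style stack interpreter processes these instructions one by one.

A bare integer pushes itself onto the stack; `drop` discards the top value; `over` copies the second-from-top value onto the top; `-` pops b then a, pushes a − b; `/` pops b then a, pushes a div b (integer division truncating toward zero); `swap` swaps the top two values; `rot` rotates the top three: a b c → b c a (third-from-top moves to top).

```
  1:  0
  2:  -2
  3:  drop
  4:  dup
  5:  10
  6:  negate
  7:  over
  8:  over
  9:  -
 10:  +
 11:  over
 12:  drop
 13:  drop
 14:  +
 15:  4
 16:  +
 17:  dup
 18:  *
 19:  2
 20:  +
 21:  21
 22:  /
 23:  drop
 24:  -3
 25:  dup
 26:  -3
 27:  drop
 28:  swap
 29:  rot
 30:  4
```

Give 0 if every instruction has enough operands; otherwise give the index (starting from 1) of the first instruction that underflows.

0      : 0
-2     : 0 -2
drop   : 0
dup    : 0 0
10     : 0 0 10
negate : 0 0 -10
over   : 0 0 -10 0
over   : 0 0 -10 0 -10
-      : 0 0 -10 10
+      : 0 0 0
over   : 0 0 0 0
drop   : 0 0 0
drop   : 0 0
+      : 0
4      : 0 4
+      : 4
dup    : 4 4
*      : 16
2      : 16 2
+      : 18
21     : 18 21
/      : 0
drop   : (empty)
-3     : -3
dup    : -3 -3
-3     : -3 -3 -3
drop   : -3 -3
swap   : -3 -3
rot  — needs 3 operands, stack has 2 → underflow

29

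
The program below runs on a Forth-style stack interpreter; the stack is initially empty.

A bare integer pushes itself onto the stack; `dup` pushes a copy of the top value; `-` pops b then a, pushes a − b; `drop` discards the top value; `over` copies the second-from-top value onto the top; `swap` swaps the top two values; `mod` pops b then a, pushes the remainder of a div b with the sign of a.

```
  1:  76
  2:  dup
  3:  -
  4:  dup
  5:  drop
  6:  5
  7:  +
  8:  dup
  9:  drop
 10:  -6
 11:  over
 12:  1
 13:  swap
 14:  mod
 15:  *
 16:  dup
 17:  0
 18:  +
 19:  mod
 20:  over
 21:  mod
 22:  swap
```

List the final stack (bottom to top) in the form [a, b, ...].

76   : 76
dup  : 76 76
-    : 0
dup  : 0 0
drop : 0
5    : 0 5
+    : 5
dup  : 5 5
drop : 5
-6   : 5 -6
over : 5 -6 5
1    : 5 -6 5 1
swap : 5 -6 1 5
mod  : 5 -6 1
*    : 5 -6
dup  : 5 -6 -6
0    : 5 -6 -6 0
+    : 5 -6 -6
mod  : 5 0
over : 5 0 5
mod  : 5 0
swap : 0 5

[0, 5]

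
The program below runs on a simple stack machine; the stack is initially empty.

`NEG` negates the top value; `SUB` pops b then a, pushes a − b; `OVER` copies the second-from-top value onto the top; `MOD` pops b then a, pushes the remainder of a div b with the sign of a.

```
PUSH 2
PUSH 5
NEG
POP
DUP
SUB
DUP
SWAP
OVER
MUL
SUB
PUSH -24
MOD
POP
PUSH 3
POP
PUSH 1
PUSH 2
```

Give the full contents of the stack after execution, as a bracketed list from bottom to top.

[1, 2]

PUSH 2   -> [2]
PUSH 5   -> [2, 5]
NEG      -> [2, -5]
POP      -> [2]
DUP      -> [2, 2]
SUB      -> [0]
DUP      -> [0, 0]
SWAP     -> [0, 0]
OVER     -> [0, 0, 0]
MUL      -> [0, 0]
SUB      -> [0]
PUSH -24 -> [0, -24]
MOD      -> [0]
POP      -> []
PUSH 3   -> [3]
POP      -> []
PUSH 1   -> [1]
PUSH 2   -> [1, 2]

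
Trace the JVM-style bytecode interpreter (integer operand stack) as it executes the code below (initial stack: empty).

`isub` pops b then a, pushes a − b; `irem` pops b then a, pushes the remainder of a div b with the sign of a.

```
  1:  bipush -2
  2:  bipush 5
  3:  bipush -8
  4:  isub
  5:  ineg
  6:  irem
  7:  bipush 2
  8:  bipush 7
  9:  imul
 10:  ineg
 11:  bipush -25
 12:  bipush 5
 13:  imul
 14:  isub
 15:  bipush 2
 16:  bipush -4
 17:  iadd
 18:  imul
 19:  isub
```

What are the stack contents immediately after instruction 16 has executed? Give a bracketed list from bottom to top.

[-2, 111, 2, -4]

bipush -2  -> -2
bipush 5   -> -2 5
bipush -8  -> -2 5 -8
isub       -> -2 13
ineg       -> -2 -13
irem       -> -2
bipush 2   -> -2 2
bipush 7   -> -2 2 7
imul       -> -2 14
ineg       -> -2 -14
bipush -25 -> -2 -14 -25
bipush 5   -> -2 -14 -25 5
imul       -> -2 -14 -125
isub       -> -2 111
bipush 2   -> -2 111 2
bipush -4  -> -2 111 2 -4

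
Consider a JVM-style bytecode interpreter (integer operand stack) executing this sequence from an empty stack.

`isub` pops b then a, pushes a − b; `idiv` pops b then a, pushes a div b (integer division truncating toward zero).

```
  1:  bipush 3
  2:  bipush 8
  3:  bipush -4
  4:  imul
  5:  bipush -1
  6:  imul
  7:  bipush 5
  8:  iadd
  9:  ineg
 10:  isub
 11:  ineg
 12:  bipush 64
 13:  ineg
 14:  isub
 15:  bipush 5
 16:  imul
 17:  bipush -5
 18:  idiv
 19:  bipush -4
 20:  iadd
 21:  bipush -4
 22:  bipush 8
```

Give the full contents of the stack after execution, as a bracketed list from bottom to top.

[-28, -4, 8]

bipush 3   3
bipush 8   3 8
bipush -4  3 8 -4
imul       3 -32
bipush -1  3 -32 -1
imul       3 32
bipush 5   3 32 5
iadd       3 37
ineg       3 -37
isub       40
ineg       -40
bipush 64  -40 64
ineg       -40 -64
isub       24
bipush 5   24 5
imul       120
bipush -5  120 -5
idiv       -24
bipush -4  -24 -4
iadd       -28
bipush -4  -28 -4
bipush 8   -28 -4 8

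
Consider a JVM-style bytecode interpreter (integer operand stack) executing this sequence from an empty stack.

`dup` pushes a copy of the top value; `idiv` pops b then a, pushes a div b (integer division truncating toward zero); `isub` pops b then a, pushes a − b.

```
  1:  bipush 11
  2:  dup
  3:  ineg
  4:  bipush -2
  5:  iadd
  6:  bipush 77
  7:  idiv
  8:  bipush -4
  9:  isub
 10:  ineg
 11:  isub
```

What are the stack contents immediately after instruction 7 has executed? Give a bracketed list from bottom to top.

bipush 11 : 11
dup       : 11 11
ineg      : 11 -11
bipush -2 : 11 -11 -2
iadd      : 11 -13
bipush 77 : 11 -13 77
idiv      : 11 0

[11, 0]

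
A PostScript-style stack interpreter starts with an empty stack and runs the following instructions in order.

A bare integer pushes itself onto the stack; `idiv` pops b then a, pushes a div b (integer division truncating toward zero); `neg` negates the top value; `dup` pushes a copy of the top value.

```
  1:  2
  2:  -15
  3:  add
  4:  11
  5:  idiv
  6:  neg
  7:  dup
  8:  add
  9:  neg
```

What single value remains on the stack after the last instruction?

2     2
-15   2 -15
add   -13
11    -13 11
idiv  -1
neg   1
dup   1 1
add   2
neg   -2

-2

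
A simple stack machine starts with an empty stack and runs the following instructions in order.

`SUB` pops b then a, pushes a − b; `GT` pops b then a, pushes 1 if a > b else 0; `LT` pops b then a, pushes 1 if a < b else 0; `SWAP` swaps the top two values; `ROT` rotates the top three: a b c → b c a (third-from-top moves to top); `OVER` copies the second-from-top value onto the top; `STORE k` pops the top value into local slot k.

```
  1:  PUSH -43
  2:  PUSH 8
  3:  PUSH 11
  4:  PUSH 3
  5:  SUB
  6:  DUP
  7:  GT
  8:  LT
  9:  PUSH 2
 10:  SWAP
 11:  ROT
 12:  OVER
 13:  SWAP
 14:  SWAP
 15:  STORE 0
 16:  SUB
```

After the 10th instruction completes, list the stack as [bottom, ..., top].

PUSH -43 -> [-43]
PUSH 8   -> [-43, 8]
PUSH 11  -> [-43, 8, 11]
PUSH 3   -> [-43, 8, 11, 3]
SUB      -> [-43, 8, 8]
DUP      -> [-43, 8, 8, 8]
GT       -> [-43, 8, 0]
LT       -> [-43, 0]
PUSH 2   -> [-43, 0, 2]
SWAP     -> [-43, 2, 0]

[-43, 2, 0]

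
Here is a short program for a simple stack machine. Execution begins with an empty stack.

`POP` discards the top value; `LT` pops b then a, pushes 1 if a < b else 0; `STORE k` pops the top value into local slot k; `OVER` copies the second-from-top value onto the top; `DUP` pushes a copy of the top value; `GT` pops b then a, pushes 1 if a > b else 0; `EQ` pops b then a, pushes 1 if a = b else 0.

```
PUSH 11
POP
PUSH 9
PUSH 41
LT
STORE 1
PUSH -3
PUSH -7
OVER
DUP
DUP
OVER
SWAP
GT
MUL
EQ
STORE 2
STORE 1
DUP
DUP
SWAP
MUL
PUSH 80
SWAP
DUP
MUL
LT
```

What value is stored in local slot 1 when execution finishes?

PUSH 11 -> 11
POP     -> (empty)
PUSH 9  -> 9
PUSH 41 -> 9 41
LT      -> 1
STORE 1 -> (empty)
PUSH -3 -> -3
PUSH -7 -> -3 -7
OVER    -> -3 -7 -3
DUP     -> -3 -7 -3 -3
DUP     -> -3 -7 -3 -3 -3
OVER    -> -3 -7 -3 -3 -3 -3
SWAP    -> -3 -7 -3 -3 -3 -3
GT      -> -3 -7 -3 -3 0
MUL     -> -3 -7 -3 0
EQ      -> -3 -7 0
STORE 2 -> -3 -7
STORE 1 -> -3
DUP     -> -3 -3
DUP     -> -3 -3 -3
SWAP    -> -3 -3 -3
MUL     -> -3 9
PUSH 80 -> -3 9 80
SWAP    -> -3 80 9
DUP     -> -3 80 9 9
MUL     -> -3 80 81
LT      -> -3 1

-7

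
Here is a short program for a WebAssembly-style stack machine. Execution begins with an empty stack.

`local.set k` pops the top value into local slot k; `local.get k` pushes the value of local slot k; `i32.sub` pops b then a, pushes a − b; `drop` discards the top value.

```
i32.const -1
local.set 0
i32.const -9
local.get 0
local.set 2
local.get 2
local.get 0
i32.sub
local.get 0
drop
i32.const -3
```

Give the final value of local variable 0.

i32.const -1 → [-1]
local.set 0  → []
i32.const -9 → [-9]
local.get 0  → [-9, -1]
local.set 2  → [-9]
local.get 2  → [-9, -1]
local.get 0  → [-9, -1, -1]
i32.sub      → [-9, 0]
local.get 0  → [-9, 0, -1]
drop         → [-9, 0]
i32.const -3 → [-9, 0, -3]

-1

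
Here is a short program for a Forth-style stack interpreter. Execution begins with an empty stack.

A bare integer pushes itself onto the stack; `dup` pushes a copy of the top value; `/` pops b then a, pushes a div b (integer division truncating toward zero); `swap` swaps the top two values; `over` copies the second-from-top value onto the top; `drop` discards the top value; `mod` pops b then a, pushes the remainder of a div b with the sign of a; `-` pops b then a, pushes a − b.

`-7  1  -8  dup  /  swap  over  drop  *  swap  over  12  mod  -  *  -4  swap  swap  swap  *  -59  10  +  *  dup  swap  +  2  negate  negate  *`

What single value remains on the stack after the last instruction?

-6272

-7     -> -7
1      -> -7 1
-8     -> -7 1 -8
dup    -> -7 1 -8 -8
/      -> -7 1 1
swap   -> -7 1 1
over   -> -7 1 1 1
drop   -> -7 1 1
*      -> -7 1
swap   -> 1 -7
over   -> 1 -7 1
12     -> 1 -7 1 12
mod    -> 1 -7 1
-      -> 1 -8
*      -> -8
-4     -> -8 -4
swap   -> -4 -8
swap   -> -8 -4
swap   -> -4 -8
*      -> 32
-59    -> 32 -59
10     -> 32 -59 10
+      -> 32 -49
*      -> -1568
dup    -> -1568 -1568
swap   -> -1568 -1568
+      -> -3136
2      -> -3136 2
negate -> -3136 -2
negate -> -3136 2
*      -> -6272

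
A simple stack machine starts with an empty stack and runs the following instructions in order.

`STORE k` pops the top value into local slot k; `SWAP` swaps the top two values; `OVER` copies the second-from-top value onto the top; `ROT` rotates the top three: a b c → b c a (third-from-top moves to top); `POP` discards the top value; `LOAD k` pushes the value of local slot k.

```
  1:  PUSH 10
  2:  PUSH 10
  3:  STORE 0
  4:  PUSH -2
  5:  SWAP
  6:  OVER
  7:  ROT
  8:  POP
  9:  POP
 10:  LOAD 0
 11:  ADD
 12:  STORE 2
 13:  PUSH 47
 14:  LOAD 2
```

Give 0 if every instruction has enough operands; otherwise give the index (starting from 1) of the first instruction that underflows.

0

PUSH 10 → [10]
PUSH 10 → [10, 10]
STORE 0 → [10]
PUSH -2 → [10, -2]
SWAP    → [-2, 10]
OVER    → [-2, 10, -2]
ROT     → [10, -2, -2]
POP     → [10, -2]
POP     → [10]
LOAD 0  → [10, 10]
ADD     → [20]
STORE 2 → []
PUSH 47 → [47]
LOAD 2  → [47, 20]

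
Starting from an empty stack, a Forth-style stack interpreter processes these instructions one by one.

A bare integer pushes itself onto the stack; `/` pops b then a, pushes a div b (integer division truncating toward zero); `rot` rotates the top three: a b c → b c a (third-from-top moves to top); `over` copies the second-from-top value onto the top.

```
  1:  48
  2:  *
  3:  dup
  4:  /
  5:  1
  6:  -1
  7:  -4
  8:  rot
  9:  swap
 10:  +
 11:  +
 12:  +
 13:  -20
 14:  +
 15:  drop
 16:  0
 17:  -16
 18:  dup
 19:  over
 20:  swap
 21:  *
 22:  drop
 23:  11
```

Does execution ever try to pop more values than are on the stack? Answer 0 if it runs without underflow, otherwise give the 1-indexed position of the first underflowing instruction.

48 : [48]
*  — needs 2 operands, stack has 1 → underflow

2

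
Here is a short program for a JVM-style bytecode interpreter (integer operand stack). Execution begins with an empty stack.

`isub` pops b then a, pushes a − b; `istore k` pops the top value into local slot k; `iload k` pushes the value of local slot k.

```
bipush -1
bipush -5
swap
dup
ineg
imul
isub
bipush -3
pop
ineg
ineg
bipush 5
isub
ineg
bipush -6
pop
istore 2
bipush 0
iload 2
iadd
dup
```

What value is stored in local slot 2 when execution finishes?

9

bipush -1  [-1]
bipush -5  [-1, -5]
swap       [-5, -1]
dup        [-5, -1, -1]
ineg       [-5, -1, 1]
imul       [-5, -1]
isub       [-4]
bipush -3  [-4, -3]
pop        [-4]
ineg       [4]
ineg       [-4]
bipush 5   [-4, 5]
isub       [-9]
ineg       [9]
bipush -6  [9, -6]
pop        [9]
istore 2   []
bipush 0   [0]
iload 2    [0, 9]
iadd       [9]
dup        [9, 9]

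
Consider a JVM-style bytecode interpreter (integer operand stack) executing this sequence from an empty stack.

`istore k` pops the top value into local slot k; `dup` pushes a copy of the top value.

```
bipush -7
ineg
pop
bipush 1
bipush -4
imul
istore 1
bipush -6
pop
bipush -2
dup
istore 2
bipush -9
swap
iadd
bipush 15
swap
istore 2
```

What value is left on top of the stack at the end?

bipush -7 -> -7
ineg      -> 7
pop       -> (empty)
bipush 1  -> 1
bipush -4 -> 1 -4
imul      -> -4
istore 1  -> (empty)
bipush -6 -> -6
pop       -> (empty)
bipush -2 -> -2
dup       -> -2 -2
istore 2  -> -2
bipush -9 -> -2 -9
swap      -> -9 -2
iadd      -> -11
bipush 15 -> -11 15
swap      -> 15 -11
istore 2  -> 15

15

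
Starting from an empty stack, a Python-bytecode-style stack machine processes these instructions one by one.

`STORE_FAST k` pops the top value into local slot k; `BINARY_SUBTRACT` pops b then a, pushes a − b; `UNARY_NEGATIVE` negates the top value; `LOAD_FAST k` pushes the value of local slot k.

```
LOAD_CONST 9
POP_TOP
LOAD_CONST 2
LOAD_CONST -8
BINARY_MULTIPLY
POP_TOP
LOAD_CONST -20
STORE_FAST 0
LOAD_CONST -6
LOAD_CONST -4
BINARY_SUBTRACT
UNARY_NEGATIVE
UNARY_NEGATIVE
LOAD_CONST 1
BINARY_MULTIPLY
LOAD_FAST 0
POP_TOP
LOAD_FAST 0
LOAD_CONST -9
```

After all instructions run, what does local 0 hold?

LOAD_CONST 9    → 9
POP_TOP         → (empty)
LOAD_CONST 2    → 2
LOAD_CONST -8   → 2 -8
BINARY_MULTIPLY → -16
POP_TOP         → (empty)
LOAD_CONST -20  → -20
STORE_FAST 0    → (empty)
LOAD_CONST -6   → -6
LOAD_CONST -4   → -6 -4
BINARY_SUBTRACT → -2
UNARY_NEGATIVE  → 2
UNARY_NEGATIVE  → -2
LOAD_CONST 1    → -2 1
BINARY_MULTIPLY → -2
LOAD_FAST 0     → -2 -20
POP_TOP         → -2
LOAD_FAST 0     → -2 -20
LOAD_CONST -9   → -2 -20 -9

-20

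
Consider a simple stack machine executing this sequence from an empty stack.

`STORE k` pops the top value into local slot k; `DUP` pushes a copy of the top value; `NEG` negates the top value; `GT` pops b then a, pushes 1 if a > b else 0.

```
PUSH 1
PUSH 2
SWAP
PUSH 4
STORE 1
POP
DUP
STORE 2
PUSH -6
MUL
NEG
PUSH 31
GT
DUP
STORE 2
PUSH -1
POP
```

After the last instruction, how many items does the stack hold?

PUSH 1  : [1]
PUSH 2  : [1, 2]
SWAP    : [2, 1]
PUSH 4  : [2, 1, 4]
STORE 1 : [2, 1]
POP     : [2]
DUP     : [2, 2]
STORE 2 : [2]
PUSH -6 : [2, -6]
MUL     : [-12]
NEG     : [12]
PUSH 31 : [12, 31]
GT      : [0]
DUP     : [0, 0]
STORE 2 : [0]
PUSH -1 : [0, -1]
POP     : [0]

1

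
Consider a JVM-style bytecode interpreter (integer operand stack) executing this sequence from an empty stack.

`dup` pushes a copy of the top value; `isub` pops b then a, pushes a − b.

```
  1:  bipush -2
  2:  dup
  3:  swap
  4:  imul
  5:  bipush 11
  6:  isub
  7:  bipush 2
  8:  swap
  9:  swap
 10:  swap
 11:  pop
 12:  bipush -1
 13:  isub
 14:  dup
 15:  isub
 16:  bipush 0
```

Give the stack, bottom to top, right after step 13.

bipush -2 -> -2
dup       -> -2 -2
swap      -> -2 -2
imul      -> 4
bipush 11 -> 4 11
isub      -> -7
bipush 2  -> -7 2
swap      -> 2 -7
swap      -> -7 2
swap      -> 2 -7
pop       -> 2
bipush -1 -> 2 -1
isub      -> 3

[3]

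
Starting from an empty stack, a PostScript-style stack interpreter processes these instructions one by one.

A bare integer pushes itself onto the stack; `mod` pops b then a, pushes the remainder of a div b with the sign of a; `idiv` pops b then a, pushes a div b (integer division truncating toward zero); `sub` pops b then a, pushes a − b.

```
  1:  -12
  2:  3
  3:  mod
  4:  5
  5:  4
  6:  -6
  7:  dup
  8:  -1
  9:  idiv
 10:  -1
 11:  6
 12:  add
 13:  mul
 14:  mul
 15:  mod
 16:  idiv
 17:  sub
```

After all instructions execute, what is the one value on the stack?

-1

-12  -> -12
3    -> -12 3
mod  -> 0
5    -> 0 5
4    -> 0 5 4
-6   -> 0 5 4 -6
dup  -> 0 5 4 -6 -6
-1   -> 0 5 4 -6 -6 -1
idiv -> 0 5 4 -6 6
-1   -> 0 5 4 -6 6 -1
6    -> 0 5 4 -6 6 -1 6
add  -> 0 5 4 -6 6 5
mul  -> 0 5 4 -6 30
mul  -> 0 5 4 -180
mod  -> 0 5 4
idiv -> 0 1
sub  -> -1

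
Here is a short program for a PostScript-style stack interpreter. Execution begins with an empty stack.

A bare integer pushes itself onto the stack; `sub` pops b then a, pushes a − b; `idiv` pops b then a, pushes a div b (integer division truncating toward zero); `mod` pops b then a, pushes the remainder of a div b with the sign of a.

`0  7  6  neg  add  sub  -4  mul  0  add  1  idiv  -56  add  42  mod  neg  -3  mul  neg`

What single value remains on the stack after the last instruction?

0    -> 0
7    -> 0 7
6    -> 0 7 6
neg  -> 0 7 -6
add  -> 0 1
sub  -> -1
-4   -> -1 -4
mul  -> 4
0    -> 4 0
add  -> 4
1    -> 4 1
idiv -> 4
-56  -> 4 -56
add  -> -52
42   -> -52 42
mod  -> -10
neg  -> 10
-3   -> 10 -3
mul  -> -30
neg  -> 30

30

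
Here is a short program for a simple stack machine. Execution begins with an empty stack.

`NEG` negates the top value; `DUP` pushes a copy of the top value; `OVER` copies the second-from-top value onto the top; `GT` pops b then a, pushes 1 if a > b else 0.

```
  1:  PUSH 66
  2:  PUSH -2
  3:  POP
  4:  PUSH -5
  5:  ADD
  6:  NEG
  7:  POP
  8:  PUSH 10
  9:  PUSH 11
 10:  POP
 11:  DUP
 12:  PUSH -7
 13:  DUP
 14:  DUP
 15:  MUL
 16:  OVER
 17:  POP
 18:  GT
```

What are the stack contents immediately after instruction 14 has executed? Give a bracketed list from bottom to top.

PUSH 66 -> 66
PUSH -2 -> 66 -2
POP     -> 66
PUSH -5 -> 66 -5
ADD     -> 61
NEG     -> -61
POP     -> (empty)
PUSH 10 -> 10
PUSH 11 -> 10 11
POP     -> 10
DUP     -> 10 10
PUSH -7 -> 10 10 -7
DUP     -> 10 10 -7 -7
DUP     -> 10 10 -7 -7 -7

[10, 10, -7, -7, -7]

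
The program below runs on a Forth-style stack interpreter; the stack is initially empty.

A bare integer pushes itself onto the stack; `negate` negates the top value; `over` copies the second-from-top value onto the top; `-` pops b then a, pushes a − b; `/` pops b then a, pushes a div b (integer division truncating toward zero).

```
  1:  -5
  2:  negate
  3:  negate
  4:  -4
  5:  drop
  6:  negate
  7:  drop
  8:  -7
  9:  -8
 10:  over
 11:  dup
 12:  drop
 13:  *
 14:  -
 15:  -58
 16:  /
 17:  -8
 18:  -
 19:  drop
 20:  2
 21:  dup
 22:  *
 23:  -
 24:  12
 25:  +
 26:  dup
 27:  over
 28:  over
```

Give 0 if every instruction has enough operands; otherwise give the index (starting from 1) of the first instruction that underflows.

23

-5     : [-5]
negate : [5]
negate : [-5]
-4     : [-5, -4]
drop   : [-5]
negate : [5]
drop   : []
-7     : [-7]
-8     : [-7, -8]
over   : [-7, -8, -7]
dup    : [-7, -8, -7, -7]
drop   : [-7, -8, -7]
*      : [-7, 56]
-      : [-63]
-58    : [-63, -58]
/      : [1]
-8     : [1, -8]
-      : [9]
drop   : []
2      : [2]
dup    : [2, 2]
*      : [4]
-  — needs 2 operands, stack has 1 → underflow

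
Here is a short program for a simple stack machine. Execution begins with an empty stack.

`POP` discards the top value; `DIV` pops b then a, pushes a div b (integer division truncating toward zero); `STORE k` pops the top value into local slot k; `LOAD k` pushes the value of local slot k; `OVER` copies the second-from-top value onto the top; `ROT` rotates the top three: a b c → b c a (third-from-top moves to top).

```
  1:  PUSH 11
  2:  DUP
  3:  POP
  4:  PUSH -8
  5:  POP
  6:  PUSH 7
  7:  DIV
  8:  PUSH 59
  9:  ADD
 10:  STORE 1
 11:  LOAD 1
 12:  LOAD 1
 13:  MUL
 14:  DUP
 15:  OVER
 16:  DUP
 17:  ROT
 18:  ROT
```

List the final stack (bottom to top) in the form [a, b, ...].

PUSH 11 : [11]
DUP     : [11, 11]
POP     : [11]
PUSH -8 : [11, -8]
POP     : [11]
PUSH 7  : [11, 7]
DIV     : [1]
PUSH 59 : [1, 59]
ADD     : [60]
STORE 1 : []
LOAD 1  : [60]
LOAD 1  : [60, 60]
MUL     : [3600]
DUP     : [3600, 3600]
OVER    : [3600, 3600, 3600]
DUP     : [3600, 3600, 3600, 3600]
ROT     : [3600, 3600, 3600, 3600]
ROT     : [3600, 3600, 3600, 3600]

[3600, 3600, 3600, 3600]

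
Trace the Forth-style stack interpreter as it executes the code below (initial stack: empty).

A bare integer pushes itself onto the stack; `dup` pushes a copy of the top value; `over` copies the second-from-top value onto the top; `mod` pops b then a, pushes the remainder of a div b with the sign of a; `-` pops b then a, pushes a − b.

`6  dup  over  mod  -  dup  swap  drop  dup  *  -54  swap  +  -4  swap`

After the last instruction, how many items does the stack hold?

6    -> [6]
dup  -> [6, 6]
over -> [6, 6, 6]
mod  -> [6, 0]
-    -> [6]
dup  -> [6, 6]
swap -> [6, 6]
drop -> [6]
dup  -> [6, 6]
*    -> [36]
-54  -> [36, -54]
swap -> [-54, 36]
+    -> [-18]
-4   -> [-18, -4]
swap -> [-4, -18]

2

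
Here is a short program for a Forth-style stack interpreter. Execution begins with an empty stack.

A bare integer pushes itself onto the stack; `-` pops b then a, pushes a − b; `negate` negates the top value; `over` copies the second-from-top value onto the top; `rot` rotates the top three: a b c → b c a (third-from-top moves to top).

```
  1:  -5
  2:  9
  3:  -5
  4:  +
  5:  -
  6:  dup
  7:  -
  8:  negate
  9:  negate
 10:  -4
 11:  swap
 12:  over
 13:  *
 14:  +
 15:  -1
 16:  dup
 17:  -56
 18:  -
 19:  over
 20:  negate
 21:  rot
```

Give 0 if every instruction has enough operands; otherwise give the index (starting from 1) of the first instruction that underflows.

0

-5     : -5
9      : -5 9
-5     : -5 9 -5
+      : -5 4
-      : -9
dup    : -9 -9
-      : 0
negate : 0
negate : 0
-4     : 0 -4
swap   : -4 0
over   : -4 0 -4
*      : -4 0
+      : -4
-1     : -4 -1
dup    : -4 -1 -1
-56    : -4 -1 -1 -56
-      : -4 -1 55
over   : -4 -1 55 -1
negate : -4 -1 55 1
rot    : -4 55 1 -1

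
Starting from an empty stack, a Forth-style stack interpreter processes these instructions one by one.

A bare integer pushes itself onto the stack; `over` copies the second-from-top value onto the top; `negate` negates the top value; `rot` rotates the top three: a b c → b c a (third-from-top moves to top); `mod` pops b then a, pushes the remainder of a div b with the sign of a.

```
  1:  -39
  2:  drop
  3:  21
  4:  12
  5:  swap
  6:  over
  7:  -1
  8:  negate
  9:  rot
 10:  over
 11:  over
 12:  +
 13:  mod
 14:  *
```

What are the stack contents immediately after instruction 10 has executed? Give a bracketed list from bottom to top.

[12, 12, 1, 21, 1]

-39    → -39
drop   → (empty)
21     → 21
12     → 21 12
swap   → 12 21
over   → 12 21 12
-1     → 12 21 12 -1
negate → 12 21 12 1
rot    → 12 12 1 21
over   → 12 12 1 21 1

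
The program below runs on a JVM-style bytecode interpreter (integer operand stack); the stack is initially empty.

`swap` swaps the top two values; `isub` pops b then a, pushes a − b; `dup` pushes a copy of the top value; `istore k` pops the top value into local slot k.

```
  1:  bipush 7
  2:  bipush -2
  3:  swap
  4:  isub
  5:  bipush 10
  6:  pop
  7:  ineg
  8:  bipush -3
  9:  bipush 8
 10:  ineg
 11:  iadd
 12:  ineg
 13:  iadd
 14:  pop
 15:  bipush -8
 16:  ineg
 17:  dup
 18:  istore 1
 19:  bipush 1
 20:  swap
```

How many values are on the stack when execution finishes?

2

bipush 7  : [7]
bipush -2 : [7, -2]
swap      : [-2, 7]
isub      : [-9]
bipush 10 : [-9, 10]
pop       : [-9]
ineg      : [9]
bipush -3 : [9, -3]
bipush 8  : [9, -3, 8]
ineg      : [9, -3, -8]
iadd      : [9, -11]
ineg      : [9, 11]
iadd      : [20]
pop       : []
bipush -8 : [-8]
ineg      : [8]
dup       : [8, 8]
istore 1  : [8]
bipush 1  : [8, 1]
swap      : [1, 8]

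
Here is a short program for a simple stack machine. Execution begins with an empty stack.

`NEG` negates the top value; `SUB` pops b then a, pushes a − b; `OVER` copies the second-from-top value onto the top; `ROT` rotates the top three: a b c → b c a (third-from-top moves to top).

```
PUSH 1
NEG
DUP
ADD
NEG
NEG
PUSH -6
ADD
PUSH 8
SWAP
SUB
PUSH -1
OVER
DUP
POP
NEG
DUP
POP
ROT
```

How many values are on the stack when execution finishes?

PUSH 1   1
NEG      -1
DUP      -1 -1
ADD      -2
NEG      2
NEG      -2
PUSH -6  -2 -6
ADD      -8
PUSH 8   -8 8
SWAP     8 -8
SUB      16
PUSH -1  16 -1
OVER     16 -1 16
DUP      16 -1 16 16
POP      16 -1 16
NEG      16 -1 -16
DUP      16 -1 -16 -16
POP      16 -1 -16
ROT      -1 -16 16

3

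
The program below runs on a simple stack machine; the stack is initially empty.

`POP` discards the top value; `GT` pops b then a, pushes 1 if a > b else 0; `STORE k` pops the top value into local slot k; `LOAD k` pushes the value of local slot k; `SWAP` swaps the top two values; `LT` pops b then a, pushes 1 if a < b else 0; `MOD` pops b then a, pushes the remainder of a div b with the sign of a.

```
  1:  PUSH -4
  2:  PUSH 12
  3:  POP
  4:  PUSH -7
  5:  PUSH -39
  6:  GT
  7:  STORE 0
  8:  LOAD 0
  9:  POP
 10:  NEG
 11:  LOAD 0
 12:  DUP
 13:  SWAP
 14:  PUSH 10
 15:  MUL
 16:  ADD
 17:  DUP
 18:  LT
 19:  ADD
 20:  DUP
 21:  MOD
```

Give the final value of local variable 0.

1

PUSH -4   -4
PUSH 12   -4 12
POP       -4
PUSH -7   -4 -7
PUSH -39  -4 -7 -39
GT        -4 1
STORE 0   -4
LOAD 0    -4 1
POP       -4
NEG       4
LOAD 0    4 1
DUP       4 1 1
SWAP      4 1 1
PUSH 10   4 1 1 10
MUL       4 1 10
ADD       4 11
DUP       4 11 11
LT        4 0
ADD       4
DUP       4 4
MOD       0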